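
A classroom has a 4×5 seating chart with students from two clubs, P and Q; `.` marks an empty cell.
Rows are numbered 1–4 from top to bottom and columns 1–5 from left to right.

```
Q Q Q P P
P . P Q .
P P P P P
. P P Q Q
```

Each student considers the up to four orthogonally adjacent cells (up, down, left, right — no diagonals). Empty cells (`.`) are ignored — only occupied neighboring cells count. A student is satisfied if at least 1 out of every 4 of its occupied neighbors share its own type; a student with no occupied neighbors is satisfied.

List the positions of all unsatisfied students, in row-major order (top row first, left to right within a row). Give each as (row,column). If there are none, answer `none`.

(2,4)

Row 1: (1,1)Q 1/2 ✓ · (1,2)Q 2/2 ✓ · (1,3)Q 1/3 ✓ · (1,4)P 1/3 ✓ · (1,5)P 1/1 ✓
Row 2: (2,1)P 1/2 ✓ · (2,3)P 1/3 ✓ · (2,4)Q 0/3 ✗
Row 3: (3,1)P 2/2 ✓ · (3,2)P 3/3 ✓ · (3,3)P 4/4 ✓ · (3,4)P 2/4 ✓ · (3,5)P 1/2 ✓
Row 4: (4,2)P 2/2 ✓ · (4,3)P 2/3 ✓ · (4,4)Q 1/3 ✓ · (4,5)Q 1/2 ✓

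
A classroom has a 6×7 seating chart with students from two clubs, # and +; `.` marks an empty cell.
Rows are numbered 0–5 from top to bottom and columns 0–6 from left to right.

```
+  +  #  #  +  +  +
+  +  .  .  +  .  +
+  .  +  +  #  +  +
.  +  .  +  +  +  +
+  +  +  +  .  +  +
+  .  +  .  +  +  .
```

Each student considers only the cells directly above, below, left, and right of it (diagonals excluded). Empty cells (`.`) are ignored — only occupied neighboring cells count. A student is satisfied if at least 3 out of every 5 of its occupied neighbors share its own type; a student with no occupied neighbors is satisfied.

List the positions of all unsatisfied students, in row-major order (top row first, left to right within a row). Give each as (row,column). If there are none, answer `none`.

(0,2), (0,3), (1,4), (2,4)

(0,0)+ 2/2 ✓
(0,1)+ 2/3 ✓
(0,2)# 1/2 ✗
(0,3)# 1/2 ✗
(0,4)+ 2/3 ✓
(0,5)+ 2/2 ✓
(0,6)+ 2/2 ✓
(1,0)+ 3/3 ✓
(1,1)+ 2/2 ✓
(1,4)+ 1/2 ✗
(1,6)+ 2/2 ✓
(2,0)+ 1/1 ✓
(2,2)+ 1/1 ✓
(2,3)+ 2/3 ✓
(2,4)# 0/4 ✗
(2,5)+ 2/3 ✓
(2,6)+ 3/3 ✓
(3,1)+ 1/1 ✓
(3,3)+ 3/3 ✓
(3,4)+ 2/3 ✓
(3,5)+ 4/4 ✓
(3,6)+ 3/3 ✓
(4,0)+ 2/2 ✓
(4,1)+ 3/3 ✓
(4,2)+ 3/3 ✓
(4,3)+ 2/2 ✓
(4,5)+ 3/3 ✓
(4,6)+ 2/2 ✓
(5,0)+ 1/1 ✓
(5,2)+ 1/1 ✓
(5,4)+ 1/1 ✓
(5,5)+ 2/2 ✓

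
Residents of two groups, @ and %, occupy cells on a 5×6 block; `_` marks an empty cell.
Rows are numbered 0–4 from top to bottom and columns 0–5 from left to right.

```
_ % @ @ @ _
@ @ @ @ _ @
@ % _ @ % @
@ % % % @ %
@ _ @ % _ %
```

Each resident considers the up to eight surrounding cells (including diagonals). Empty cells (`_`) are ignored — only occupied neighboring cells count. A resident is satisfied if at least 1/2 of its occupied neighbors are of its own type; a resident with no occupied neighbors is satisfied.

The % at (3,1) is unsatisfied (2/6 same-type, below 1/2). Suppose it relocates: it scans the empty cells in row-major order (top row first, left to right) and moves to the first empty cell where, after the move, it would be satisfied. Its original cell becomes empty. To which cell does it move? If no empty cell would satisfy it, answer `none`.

(4,4)

Vacating (3,1). Empty cells in order:
  (0,0): 1/3 same-type → still unsatisfied.
  (0,5): 0/2 same-type → still unsatisfied.
  (1,4): 1/7 same-type → still unsatisfied.
  (2,2): 3/7 same-type → still unsatisfied.
  (4,1): 1/4 same-type → still unsatisfied.
  (4,4): 4/5 same-type → satisfied — stop here.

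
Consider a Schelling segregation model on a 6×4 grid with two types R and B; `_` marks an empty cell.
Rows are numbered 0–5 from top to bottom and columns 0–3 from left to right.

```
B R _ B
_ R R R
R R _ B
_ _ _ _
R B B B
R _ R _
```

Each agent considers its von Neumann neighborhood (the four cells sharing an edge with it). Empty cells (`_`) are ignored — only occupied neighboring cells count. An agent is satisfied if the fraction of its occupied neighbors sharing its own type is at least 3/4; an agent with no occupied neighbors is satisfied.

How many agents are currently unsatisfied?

(0,0)B 0/1 unhappy
(0,1)R 1/2 unhappy
(0,3)B 0/1 unhappy
(1,1)R 3/3 ok
(1,2)R 2/2 ok
(1,3)R 1/3 unhappy
(2,0)R 1/1 ok
(2,1)R 2/2 ok
(2,3)B 0/1 unhappy
(4,0)R 1/2 unhappy
(4,1)B 1/2 unhappy
(4,2)B 2/3 unhappy
(4,3)B 1/1 ok
(5,0)R 1/1 ok
(5,2)R 0/1 unhappy
Unsatisfied: (0,0), (0,1), (0,3), (1,3), (2,3), (4,0), (4,1), (4,2), (5,2) — 9 in total.

9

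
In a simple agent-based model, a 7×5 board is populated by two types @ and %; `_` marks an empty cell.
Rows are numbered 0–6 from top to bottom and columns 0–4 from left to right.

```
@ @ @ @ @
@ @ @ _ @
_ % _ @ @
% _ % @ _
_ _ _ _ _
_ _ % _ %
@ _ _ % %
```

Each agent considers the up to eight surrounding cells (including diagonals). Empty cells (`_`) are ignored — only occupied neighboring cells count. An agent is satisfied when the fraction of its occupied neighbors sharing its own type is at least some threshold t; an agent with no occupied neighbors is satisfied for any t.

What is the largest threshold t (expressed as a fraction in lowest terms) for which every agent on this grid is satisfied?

1/3

(0,0)@ 3/3
(0,1)@ 5/5
(0,2)@ 4/4
(0,3)@ 4/4
(0,4)@ 2/2
(1,0)@ 3/4
(1,1)@ 5/6
(1,2)@ 5/6
(1,4)@ 4/4
(2,1)% 2/5
(2,3)@ 4/5
(2,4)@ 3/3
(3,0)% 1/1
(3,2)% 1/3
(3,3)@ 2/3
(5,2)% 1/1
(5,4)% 2/2
(6,0)@ — no occupied neighbors
(6,3)% 3/3
(6,4)% 2/2
The smallest same-type fraction is 1/3 at (3,2), which reduces to 1/3. Any threshold above that leaves this agent unsatisfied.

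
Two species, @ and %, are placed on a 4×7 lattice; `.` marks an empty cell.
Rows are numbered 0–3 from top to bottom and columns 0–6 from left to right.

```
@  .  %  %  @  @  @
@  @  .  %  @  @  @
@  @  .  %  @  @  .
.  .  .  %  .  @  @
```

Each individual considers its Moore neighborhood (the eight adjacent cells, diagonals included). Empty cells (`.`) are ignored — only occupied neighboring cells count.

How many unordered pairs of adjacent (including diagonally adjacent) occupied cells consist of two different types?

9

Scan each occupied cell's neighbors to the right and below (and the two forward diagonals) so each pair is counted once.
Row 0: @(0,0)–@(1,0)= @(0,0)–@(1,1)= %(0,2)–%(0,3)= %(0,2)–%(1,3)= %(0,2)–@(1,1)≠ %(0,3)–@(0,4)≠ %(0,3)–%(1,3)= %(0,3)–@(1,4)≠ @(0,4)–@(0,5)= @(0,4)–@(1,4)= @(0,4)–@(1,5)= @(0,4)–%(1,3)≠ @(0,5)–@(0,6)= @(0,5)–@(1,5)= @(0,5)–@(1,6)= @(0,5)–@(1,4)= @(0,6)–@(1,6)= @(0,6)–@(1,5)=  → 4/18 unlike.
Row 1: @(1,0)–@(1,1)= @(1,0)–@(2,0)= @(1,0)–@(2,1)= @(1,1)–@(2,1)= @(1,1)–@(2,0)= %(1,3)–@(1,4)≠ %(1,3)–%(2,3)= %(1,3)–@(2,4)≠ @(1,4)–@(1,5)= @(1,4)–@(2,4)= @(1,4)–@(2,5)= @(1,4)–%(2,3)≠ @(1,5)–@(1,6)= @(1,5)–@(2,5)= @(1,5)–@(2,4)= @(1,6)–@(2,5)=  → 3/16 unlike.
Row 2: @(2,0)–@(2,1)= %(2,3)–@(2,4)≠ %(2,3)–%(3,3)= @(2,4)–@(2,5)= @(2,4)–@(3,5)= @(2,4)–%(3,3)≠ @(2,5)–@(3,5)= @(2,5)–@(3,6)=  → 2/8 unlike.
Row 3: @(3,5)–@(3,6)=  → 0/1 unlike.
Total adjacent occupied pairs: 43; unlike-type pairs: 9.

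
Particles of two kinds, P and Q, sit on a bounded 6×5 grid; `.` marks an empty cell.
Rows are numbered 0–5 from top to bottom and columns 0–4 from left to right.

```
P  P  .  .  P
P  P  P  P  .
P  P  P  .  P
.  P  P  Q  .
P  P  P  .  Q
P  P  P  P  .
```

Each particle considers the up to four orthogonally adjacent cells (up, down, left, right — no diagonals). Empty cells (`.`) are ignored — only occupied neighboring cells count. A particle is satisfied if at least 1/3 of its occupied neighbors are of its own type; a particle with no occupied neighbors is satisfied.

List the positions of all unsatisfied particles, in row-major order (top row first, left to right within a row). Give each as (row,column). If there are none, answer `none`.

(0,0)P 2/2 satisfied
(0,1)P 2/2 satisfied
(0,4)P 0/0 satisfied
(1,0)P 3/3 satisfied
(1,1)P 4/4 satisfied
(1,2)P 3/3 satisfied
(1,3)P 1/1 satisfied
(2,0)P 2/2 satisfied
(2,1)P 4/4 satisfied
(2,2)P 3/3 satisfied
(2,4)P 0/0 satisfied
(3,1)P 3/3 satisfied
(3,2)P 3/4 satisfied
(3,3)Q 0/1 not
(4,0)P 2/2 satisfied
(4,1)P 4/4 satisfied
(4,2)P 3/3 satisfied
(4,4)Q 0/0 satisfied
(5,0)P 2/2 satisfied
(5,1)P 3/3 satisfied
(5,2)P 3/3 satisfied
(5,3)P 1/1 satisfied

(3,3)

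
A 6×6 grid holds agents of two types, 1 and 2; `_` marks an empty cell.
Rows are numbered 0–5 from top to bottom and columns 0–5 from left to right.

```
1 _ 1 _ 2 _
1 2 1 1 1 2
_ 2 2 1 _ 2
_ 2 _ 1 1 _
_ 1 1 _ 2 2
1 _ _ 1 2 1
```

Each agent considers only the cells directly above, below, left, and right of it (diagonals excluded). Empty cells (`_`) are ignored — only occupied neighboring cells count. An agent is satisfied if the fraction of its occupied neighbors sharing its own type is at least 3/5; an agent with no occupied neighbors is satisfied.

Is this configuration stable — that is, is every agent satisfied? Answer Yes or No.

No

(0,0)1 1/1 satisfied
(0,2)1 1/1 satisfied
(0,4)2 0/1 not
(1,0)1 1/2 not
(1,1)2 1/3 not
(1,2)1 2/4 not
(1,3)1 3/3 satisfied
(1,4)1 1/3 not
(1,5)2 1/2 not
(2,1)2 3/3 satisfied
(2,2)2 1/3 not
(2,3)1 2/3 satisfied
(2,5)2 1/1 satisfied
(3,1)2 1/2 not
(3,3)1 2/2 satisfied
(3,4)1 1/2 not
(4,1)1 1/2 not
(4,2)1 1/1 satisfied
(4,4)2 2/3 satisfied
(4,5)2 1/2 not
(5,0)1 0/0 satisfied
(5,3)1 0/1 not
(5,4)2 1/3 not
(5,5)1 0/2 not
For instance (0,4) has only 0/1 same-type neighbors, below 3/5.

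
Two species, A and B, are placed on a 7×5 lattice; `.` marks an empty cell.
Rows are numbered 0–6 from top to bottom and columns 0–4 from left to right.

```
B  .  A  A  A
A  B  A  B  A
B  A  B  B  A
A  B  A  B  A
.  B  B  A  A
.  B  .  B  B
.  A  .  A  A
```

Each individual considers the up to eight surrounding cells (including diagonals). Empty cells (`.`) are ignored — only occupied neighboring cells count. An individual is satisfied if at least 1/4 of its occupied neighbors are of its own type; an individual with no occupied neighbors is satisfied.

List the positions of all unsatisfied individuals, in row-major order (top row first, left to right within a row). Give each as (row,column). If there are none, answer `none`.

(5,4), (6,1)

Row 0: (0,0)B 1/2 ✓ · (0,2)A 2/4 ✓ · (0,3)A 4/5 ✓ · (0,4)A 2/3 ✓
Row 1: (1,0)A 1/4 ✓ · (1,1)B 3/7 ✓ · (1,2)A 3/7 ✓ · (1,3)B 2/8 ✓ · (1,4)A 3/5 ✓
Row 2: (2,0)B 2/5 ✓ · (2,1)A 4/8 ✓ · (2,2)B 5/8 ✓ · (2,3)B 3/8 ✓ · (2,4)A 2/5 ✓
Row 3: (3,0)A 1/4 ✓ · (3,1)B 4/7 ✓ · (3,2)A 2/8 ✓ · (3,3)B 3/8 ✓ · (3,4)A 3/5 ✓
Row 4: (4,1)B 3/5 ✓ · (4,2)B 5/7 ✓ · (4,3)A 3/7 ✓ · (4,4)A 2/5 ✓
Row 5: (5,1)B 2/3 ✓ · (5,3)B 2/6 ✓ · (5,4)B 1/5 ✗
Row 6: (6,1)A 0/1 ✗ · (6,3)A 1/3 ✓ · (6,4)A 1/3 ✓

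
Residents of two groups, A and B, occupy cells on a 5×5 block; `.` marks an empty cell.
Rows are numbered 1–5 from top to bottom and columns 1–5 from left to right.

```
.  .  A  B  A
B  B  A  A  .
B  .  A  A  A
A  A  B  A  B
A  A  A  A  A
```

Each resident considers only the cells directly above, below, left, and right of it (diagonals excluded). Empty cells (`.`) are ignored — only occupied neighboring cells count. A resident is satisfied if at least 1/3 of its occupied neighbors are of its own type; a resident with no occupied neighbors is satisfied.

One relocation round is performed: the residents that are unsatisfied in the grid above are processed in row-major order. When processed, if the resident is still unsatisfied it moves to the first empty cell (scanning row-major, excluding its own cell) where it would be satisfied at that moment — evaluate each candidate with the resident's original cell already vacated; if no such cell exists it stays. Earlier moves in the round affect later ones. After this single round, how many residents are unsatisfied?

0

Initially unsatisfied (in order): (1,4), (1,5), (4,3), (4,5).
  (1,4) → (1,1).
  (1,5): now satisfied by earlier moves; stays.
  (4,3) → (1,2).
  (4,5) → (3,2).
Resulting grid:
B B A . A
B B A A .
B B A A A
A A . A .
A A A A A
All satisfied now.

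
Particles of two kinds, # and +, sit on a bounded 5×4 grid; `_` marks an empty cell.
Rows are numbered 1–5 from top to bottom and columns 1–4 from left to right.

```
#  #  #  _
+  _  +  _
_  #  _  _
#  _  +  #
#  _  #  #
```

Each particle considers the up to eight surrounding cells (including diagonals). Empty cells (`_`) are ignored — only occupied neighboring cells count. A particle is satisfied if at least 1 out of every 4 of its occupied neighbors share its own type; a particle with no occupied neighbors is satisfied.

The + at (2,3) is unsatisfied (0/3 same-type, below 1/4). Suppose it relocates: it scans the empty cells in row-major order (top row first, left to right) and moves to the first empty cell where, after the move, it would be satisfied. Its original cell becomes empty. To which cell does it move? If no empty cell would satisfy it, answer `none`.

(3,1)

Vacating (2,3). Empty cells in order:
  (1,4): 0/1 same-type → still unsatisfied.
  (2,2): 1/5 same-type → still unsatisfied.
  (2,4): 0/1 same-type → still unsatisfied.
  (3,1): 1/3 same-type → satisfied — stop here.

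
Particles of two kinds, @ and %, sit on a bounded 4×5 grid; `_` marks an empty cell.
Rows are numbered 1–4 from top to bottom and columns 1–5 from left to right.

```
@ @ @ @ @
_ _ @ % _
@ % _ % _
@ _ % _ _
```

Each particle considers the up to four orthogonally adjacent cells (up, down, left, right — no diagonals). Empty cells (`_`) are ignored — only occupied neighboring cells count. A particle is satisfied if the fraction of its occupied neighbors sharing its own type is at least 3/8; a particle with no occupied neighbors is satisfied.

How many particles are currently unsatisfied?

(1,1)@ 1/1 ✓
(1,2)@ 2/2 ✓
(1,3)@ 3/3 ✓
(1,4)@ 2/3 ✓
(1,5)@ 1/1 ✓
(2,3)@ 1/2 ✓
(2,4)% 1/3 ✗
(3,1)@ 1/2 ✓
(3,2)% 0/1 ✗
(3,4)% 1/1 ✓
(4,1)@ 1/1 ✓
(4,3)% 0/0 ✓
Unsatisfied: (2,4), (3,2) — 2 in total.

2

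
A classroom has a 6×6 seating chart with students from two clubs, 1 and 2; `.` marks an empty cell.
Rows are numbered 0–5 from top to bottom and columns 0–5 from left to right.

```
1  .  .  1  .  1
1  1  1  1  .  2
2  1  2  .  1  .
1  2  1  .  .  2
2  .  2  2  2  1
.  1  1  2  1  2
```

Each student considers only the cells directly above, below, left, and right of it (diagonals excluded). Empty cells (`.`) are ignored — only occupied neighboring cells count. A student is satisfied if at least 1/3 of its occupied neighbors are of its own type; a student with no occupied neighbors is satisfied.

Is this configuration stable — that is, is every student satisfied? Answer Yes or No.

No

(0,0)1 1/1 ok
(0,3)1 1/1 ok
(0,5)1 0/1 unhappy
(1,0)1 2/3 ok
(1,1)1 3/3 ok
(1,2)1 2/3 ok
(1,3)1 2/2 ok
(1,5)2 0/1 unhappy
(2,0)2 0/3 unhappy
(2,1)1 1/4 unhappy
(2,2)2 0/3 unhappy
(2,4)1 0/0 ok
(3,0)1 0/3 unhappy
(3,1)2 0/3 unhappy
(3,2)1 0/3 unhappy
(3,5)2 0/1 unhappy
(4,0)2 0/1 unhappy
(4,2)2 1/3 ok
(4,3)2 3/3 ok
(4,4)2 1/3 ok
(4,5)1 0/3 unhappy
(5,1)1 1/1 ok
(5,2)1 1/3 ok
(5,3)2 1/3 ok
(5,4)1 0/3 unhappy
(5,5)2 0/2 unhappy
For instance (0,5) has only 0/1 same-type neighbors, below 1/3.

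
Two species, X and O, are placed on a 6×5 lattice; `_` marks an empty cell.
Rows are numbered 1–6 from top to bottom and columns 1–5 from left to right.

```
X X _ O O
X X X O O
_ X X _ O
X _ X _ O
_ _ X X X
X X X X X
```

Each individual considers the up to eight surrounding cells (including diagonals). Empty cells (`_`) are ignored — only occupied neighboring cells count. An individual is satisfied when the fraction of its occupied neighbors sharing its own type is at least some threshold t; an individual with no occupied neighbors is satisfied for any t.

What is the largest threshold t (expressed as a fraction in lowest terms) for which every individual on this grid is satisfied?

(1,1)X 3/3
(1,2)X 4/4
(1,4)O 3/4
(1,5)O 3/3
(2,1)X 4/4
(2,2)X 6/6
(2,3)X 4/6
(2,4)O 4/6
(2,5)O 4/4
(3,2)X 6/6
(3,3)X 4/5
(3,5)O 3/3
(4,1)X 1/1
(4,3)X 4/4
(4,5)O 1/3
(5,3)X 5/5
(5,4)X 6/7
(5,5)X 3/4
(6,1)X 1/1
(6,2)X 3/3
(6,3)X 4/4
(6,4)X 5/5
(6,5)X 3/3
The smallest same-type fraction is 1/3 at (4,5), which reduces to 1/3. Any threshold above that leaves this individual unsatisfied.

1/3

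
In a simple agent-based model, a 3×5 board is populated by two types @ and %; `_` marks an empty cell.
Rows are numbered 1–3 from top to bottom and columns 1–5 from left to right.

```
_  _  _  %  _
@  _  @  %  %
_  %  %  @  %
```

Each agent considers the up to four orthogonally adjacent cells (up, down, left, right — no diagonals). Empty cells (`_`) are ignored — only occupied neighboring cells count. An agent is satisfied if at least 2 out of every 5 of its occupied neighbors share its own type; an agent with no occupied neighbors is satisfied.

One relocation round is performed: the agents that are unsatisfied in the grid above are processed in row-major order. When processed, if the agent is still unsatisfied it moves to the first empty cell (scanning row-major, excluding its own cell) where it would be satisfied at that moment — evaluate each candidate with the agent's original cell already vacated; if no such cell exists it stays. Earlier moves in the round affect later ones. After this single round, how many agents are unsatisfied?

Initially unsatisfied (in order): (2,3), (3,3), (3,4).
  (2,3) → (1,1).
  (3,3): now satisfied by earlier moves; stays.
  (3,4) → (1,2).
Resulting grid:
@ @ _ % _
@ _ _ % %
_ % % _ %
All satisfied now.

0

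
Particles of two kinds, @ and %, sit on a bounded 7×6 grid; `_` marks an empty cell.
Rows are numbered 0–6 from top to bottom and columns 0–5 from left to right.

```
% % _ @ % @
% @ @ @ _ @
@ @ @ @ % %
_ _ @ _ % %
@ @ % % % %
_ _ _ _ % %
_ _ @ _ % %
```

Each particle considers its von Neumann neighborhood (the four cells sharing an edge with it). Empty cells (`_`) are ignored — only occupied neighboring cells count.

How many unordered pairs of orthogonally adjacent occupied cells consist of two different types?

Scan each occupied cell's neighbors to the right and below so each pair is counted once.
From row 0: 3 unlike of 7 pairs (running 3/7).
From row 1: 3 unlike of 8 pairs (running 6/15).
From row 2: 1 unlike of 8 pairs (running 7/23).
From row 3: 1 unlike of 4 pairs (running 8/27).
From row 4: 1 unlike of 7 pairs (running 9/34).
From row 5: 0 unlike of 3 pairs (running 9/37).
From row 6: 0 unlike of 1 pairs (running 9/38).
Total adjacent occupied pairs: 38; unlike-type pairs: 9.

9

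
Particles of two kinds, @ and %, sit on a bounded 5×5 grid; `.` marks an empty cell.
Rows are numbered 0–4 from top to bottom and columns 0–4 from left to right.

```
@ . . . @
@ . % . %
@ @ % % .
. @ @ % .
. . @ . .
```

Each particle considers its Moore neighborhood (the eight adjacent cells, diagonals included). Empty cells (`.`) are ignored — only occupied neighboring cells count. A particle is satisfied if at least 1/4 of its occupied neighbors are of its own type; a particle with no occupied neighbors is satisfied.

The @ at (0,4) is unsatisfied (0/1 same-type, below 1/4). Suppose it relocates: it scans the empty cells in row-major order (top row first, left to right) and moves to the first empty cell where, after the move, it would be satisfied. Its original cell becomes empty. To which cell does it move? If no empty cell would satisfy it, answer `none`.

(0,1)

Vacating (0,4). Empty cells in order:
  (0,1): 2/3 same-type → satisfied — stop here.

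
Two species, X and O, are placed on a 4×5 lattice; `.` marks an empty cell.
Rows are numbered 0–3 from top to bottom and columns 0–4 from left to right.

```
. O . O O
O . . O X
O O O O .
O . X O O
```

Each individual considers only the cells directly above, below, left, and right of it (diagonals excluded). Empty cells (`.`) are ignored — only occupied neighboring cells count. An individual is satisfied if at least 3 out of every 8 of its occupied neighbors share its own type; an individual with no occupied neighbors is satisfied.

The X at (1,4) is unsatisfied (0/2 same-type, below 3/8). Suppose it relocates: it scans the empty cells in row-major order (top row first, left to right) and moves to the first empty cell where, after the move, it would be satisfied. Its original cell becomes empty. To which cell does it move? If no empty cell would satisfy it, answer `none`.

none

Vacating (1,4). Empty cells in order:
  (0,0): 0/2 same-type → still unsatisfied.
  (0,2): 0/2 same-type → still unsatisfied.
  (1,1): 0/3 same-type → still unsatisfied.
  (1,2): 0/2 same-type → still unsatisfied.
  (2,4): 0/2 same-type → still unsatisfied.
  (3,1): 1/3 same-type → still unsatisfied.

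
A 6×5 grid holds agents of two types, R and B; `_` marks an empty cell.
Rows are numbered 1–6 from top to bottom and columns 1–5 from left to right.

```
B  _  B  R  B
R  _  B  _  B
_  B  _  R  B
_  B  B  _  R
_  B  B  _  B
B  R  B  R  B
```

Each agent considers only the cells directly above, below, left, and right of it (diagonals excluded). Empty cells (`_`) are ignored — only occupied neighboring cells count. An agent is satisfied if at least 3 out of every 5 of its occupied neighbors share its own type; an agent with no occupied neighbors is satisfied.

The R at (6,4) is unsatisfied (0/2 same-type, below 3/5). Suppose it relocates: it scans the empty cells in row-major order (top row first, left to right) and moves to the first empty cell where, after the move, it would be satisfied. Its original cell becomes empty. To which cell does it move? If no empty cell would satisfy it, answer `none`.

Vacating (6,4). Empty cells in order:
  (1,2): 0/2 same-type → still unsatisfied.
  (2,2): 1/3 same-type → still unsatisfied.
  (2,4): 2/4 same-type → still unsatisfied.
  (3,1): 1/2 same-type → still unsatisfied.
  (3,3): 1/4 same-type → still unsatisfied.
  (4,1): 0/1 same-type → still unsatisfied.
  (4,4): 2/3 same-type → satisfied — stop here.

(4,4)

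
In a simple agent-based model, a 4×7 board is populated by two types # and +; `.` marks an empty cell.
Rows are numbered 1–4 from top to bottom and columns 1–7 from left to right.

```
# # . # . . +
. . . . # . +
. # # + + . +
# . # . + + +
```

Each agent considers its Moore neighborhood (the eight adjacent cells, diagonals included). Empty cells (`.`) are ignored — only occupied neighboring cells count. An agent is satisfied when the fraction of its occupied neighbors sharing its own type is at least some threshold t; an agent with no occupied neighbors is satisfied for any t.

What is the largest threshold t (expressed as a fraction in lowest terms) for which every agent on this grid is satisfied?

1/3

Row 1: (1,1)# 1/1 · (1,2)# 1/1 · (1,4)# 1/1 · (1,7)+ 1/1
Row 2: (2,5)# 1/3 · (2,7)+ 2/2
Row 3: (3,2)# 3/3 · (3,3)# 2/3 · (3,4)+ 2/5 · (3,5)+ 3/4 · (3,7)+ 3/3
Row 4: (4,1)# 1/1 · (4,3)# 2/3 · (4,5)+ 3/3 · (4,6)+ 4/4 · (4,7)+ 2/2
The smallest same-type fraction is 1/3 at (2,5), which reduces to 1/3. Any threshold above that leaves this agent unsatisfied.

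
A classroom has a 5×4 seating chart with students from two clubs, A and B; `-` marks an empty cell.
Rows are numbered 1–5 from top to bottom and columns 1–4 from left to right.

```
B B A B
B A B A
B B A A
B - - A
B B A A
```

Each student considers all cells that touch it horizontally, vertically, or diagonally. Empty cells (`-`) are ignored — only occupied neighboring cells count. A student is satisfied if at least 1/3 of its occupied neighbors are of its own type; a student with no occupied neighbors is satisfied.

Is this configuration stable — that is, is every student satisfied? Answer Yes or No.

No

Row 1: (1,1)B 2/3 ok · (1,2)B 3/5 ok · (1,3)A 2/5 ok · (1,4)B 1/3 ok
Row 2: (2,1)B 4/5 ok · (2,2)A 2/8 unhappy · (2,3)B 3/8 ok · (2,4)A 3/5 ok
Row 3: (3,1)B 3/4 ok · (3,2)B 4/6 ok · (3,3)A 4/6 ok · (3,4)A 3/4 ok
Row 4: (4,1)B 4/4 ok · (4,4)A 4/4 ok
Row 5: (5,1)B 2/2 ok · (5,2)B 2/3 ok · (5,3)A 2/3 ok · (5,4)A 2/2 ok
For instance (2,2) has only 2/8 same-type neighbors, below 1/3.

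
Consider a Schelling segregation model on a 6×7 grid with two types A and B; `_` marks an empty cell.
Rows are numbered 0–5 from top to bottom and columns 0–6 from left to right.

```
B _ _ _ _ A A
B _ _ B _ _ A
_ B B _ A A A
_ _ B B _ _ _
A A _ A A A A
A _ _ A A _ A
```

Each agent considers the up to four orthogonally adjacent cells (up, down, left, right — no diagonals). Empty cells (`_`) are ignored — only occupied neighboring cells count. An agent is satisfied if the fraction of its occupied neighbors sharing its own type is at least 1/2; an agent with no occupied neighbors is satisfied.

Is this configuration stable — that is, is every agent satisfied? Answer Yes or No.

Yes

(0,0)B 1/1 satisfied
(0,5)A 1/1 satisfied
(0,6)A 2/2 satisfied
(1,0)B 1/1 satisfied
(1,3)B 0/0 satisfied
(1,6)A 2/2 satisfied
(2,1)B 1/1 satisfied
(2,2)B 2/2 satisfied
(2,4)A 1/1 satisfied
(2,5)A 2/2 satisfied
(2,6)A 2/2 satisfied
(3,2)B 2/2 satisfied
(3,3)B 1/2 satisfied
(4,0)A 2/2 satisfied
(4,1)A 1/1 satisfied
(4,3)A 2/3 satisfied
(4,4)A 3/3 satisfied
(4,5)A 2/2 satisfied
(4,6)A 2/2 satisfied
(5,0)A 1/1 satisfied
(5,3)A 2/2 satisfied
(5,4)A 2/2 satisfied
(5,6)A 1/1 satisfied
All meet the threshold, so the configuration is stable.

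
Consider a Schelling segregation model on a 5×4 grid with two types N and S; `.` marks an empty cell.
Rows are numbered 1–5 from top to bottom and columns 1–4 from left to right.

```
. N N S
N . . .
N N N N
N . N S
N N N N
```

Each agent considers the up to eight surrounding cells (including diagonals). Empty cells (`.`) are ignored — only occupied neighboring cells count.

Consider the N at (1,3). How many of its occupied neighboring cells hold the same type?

1

Occupied neighbors of (1,3): (1,2)=N, (1,4)=S.
Same type (N): 1 of 2.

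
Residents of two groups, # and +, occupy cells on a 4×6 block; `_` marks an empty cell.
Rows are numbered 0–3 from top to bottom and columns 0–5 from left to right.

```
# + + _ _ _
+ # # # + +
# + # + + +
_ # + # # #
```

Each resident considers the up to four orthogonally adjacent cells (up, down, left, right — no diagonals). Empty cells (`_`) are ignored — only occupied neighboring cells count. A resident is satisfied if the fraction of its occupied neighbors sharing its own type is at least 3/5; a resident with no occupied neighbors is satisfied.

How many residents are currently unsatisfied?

14

(0,0)# 0/2 not
(0,1)+ 1/3 not
(0,2)+ 1/2 not
(1,0)+ 0/3 not
(1,1)# 1/4 not
(1,2)# 3/4 satisfied
(1,3)# 1/3 not
(1,4)+ 2/3 satisfied
(1,5)+ 2/2 satisfied
(2,0)# 0/2 not
(2,1)+ 0/4 not
(2,2)# 1/4 not
(2,3)+ 1/4 not
(2,4)+ 3/4 satisfied
(2,5)+ 2/3 satisfied
(3,1)# 0/2 not
(3,2)+ 0/3 not
(3,3)# 1/3 not
(3,4)# 2/3 satisfied
(3,5)# 1/2 not
Unsatisfied: (0,0), (0,1), (0,2), (1,0), (1,1), (1,3), (2,0), (2,1), (2,2), (2,3), (3,1), (3,2), (3,3), (3,5) — 14 in total.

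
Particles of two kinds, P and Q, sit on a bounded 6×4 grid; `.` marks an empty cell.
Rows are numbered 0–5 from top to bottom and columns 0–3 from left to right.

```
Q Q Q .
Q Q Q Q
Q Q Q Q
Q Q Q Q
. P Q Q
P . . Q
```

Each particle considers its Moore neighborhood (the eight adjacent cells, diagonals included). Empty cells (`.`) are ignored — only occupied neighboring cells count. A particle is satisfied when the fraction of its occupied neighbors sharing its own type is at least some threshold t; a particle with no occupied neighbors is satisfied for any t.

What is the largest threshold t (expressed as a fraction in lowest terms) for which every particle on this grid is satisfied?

1/5

Row 0: (0,0)Q 3/3 · (0,1)Q 5/5 · (0,2)Q 4/4
Row 1: (1,0)Q 5/5 · (1,1)Q 8/8 · (1,2)Q 7/7 · (1,3)Q 4/4
Row 2: (2,0)Q 5/5 · (2,1)Q 8/8 · (2,2)Q 8/8 · (2,3)Q 5/5
Row 3: (3,0)Q 3/4 · (3,1)Q 6/7 · (3,2)Q 7/8 · (3,3)Q 5/5
Row 4: (4,1)P 1/5 · (4,2)Q 5/6 · (4,3)Q 4/4
Row 5: (5,0)P 1/1 · (5,3)Q 2/2
The smallest same-type fraction is 1/5 at (4,1), which reduces to 1/5. Any threshold above that leaves this particle unsatisfied.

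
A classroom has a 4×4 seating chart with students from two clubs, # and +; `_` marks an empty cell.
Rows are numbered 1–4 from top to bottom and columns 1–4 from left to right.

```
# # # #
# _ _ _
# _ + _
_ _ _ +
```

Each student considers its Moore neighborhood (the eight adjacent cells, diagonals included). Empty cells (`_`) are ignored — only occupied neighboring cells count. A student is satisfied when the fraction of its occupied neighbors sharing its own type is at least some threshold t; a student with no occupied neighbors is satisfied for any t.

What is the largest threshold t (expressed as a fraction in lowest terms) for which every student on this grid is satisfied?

1/1

(1,1)# 2/2
(1,2)# 3/3
(1,3)# 2/2
(1,4)# 1/1
(2,1)# 3/3
(3,1)# 1/1
(3,3)+ 1/1
(4,4)+ 1/1
The smallest same-type fraction is 2/2 at (1,1), which reduces to 1/1. Any threshold above that leaves this student unsatisfied.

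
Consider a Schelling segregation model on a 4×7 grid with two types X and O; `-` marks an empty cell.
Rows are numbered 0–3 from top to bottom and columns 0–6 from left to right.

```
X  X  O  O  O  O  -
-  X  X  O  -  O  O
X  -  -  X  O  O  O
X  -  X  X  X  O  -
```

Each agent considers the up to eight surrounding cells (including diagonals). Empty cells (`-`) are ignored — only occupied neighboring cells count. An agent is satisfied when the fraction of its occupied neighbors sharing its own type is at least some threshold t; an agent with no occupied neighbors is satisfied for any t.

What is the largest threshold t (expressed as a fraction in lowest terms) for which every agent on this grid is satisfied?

2/5

(0,0)X 2/2
(0,1)X 3/4
(0,2)O 2/5
(0,3)O 3/4
(0,4)O 4/4
(0,5)O 3/3
(1,1)X 4/5
(1,2)X 3/6
(1,3)O 4/6
(1,5)O 6/6
(1,6)O 4/4
(2,0)X 2/2
(2,3)X 4/6
(2,4)O 4/7
(2,5)O 5/6
(2,6)O 4/4
(3,0)X 1/1
(3,2)X 2/2
(3,3)X 3/4
(3,4)X 2/5
(3,5)O 3/4
The smallest same-type fraction is 2/5 at (0,2), which reduces to 2/5. Any threshold above that leaves this agent unsatisfied.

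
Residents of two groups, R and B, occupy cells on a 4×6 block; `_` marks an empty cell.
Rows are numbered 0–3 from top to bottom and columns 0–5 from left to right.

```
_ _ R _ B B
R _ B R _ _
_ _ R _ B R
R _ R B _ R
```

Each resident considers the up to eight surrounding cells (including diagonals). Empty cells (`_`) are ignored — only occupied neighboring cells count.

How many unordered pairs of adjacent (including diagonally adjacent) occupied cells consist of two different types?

9

Scan each occupied cell's neighbors to the right and below (and the two forward diagonals) so each pair is counted once.
Row 0: R(0,2)–B(1,2)≠ R(0,2)–R(1,3)= B(0,4)–B(0,5)= B(0,4)–R(1,3)≠  → 2/4 unlike.
Row 1: B(1,2)–R(1,3)≠ B(1,2)–R(2,2)≠ R(1,3)–B(2,4)≠ R(1,3)–R(2,2)=  → 3/4 unlike.
Row 2: R(2,2)–R(3,2)= R(2,2)–B(3,3)≠ B(2,4)–R(2,5)≠ B(2,4)–R(3,5)≠ B(2,4)–B(3,3)= R(2,5)–R(3,5)=  → 3/6 unlike.
Row 3: R(3,2)–B(3,3)≠  → 1/1 unlike.
Total adjacent occupied pairs: 15; unlike-type pairs: 9.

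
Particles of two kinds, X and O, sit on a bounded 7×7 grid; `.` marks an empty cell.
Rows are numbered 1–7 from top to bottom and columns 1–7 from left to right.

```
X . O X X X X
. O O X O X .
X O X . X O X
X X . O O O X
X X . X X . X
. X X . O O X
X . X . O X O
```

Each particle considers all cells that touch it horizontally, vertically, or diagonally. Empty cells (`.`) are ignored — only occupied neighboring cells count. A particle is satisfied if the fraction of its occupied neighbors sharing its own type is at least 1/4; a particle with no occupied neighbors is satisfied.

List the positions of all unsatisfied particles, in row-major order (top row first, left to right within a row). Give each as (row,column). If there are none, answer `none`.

(1,1), (2,5), (4,4), (5,5), (7,6)

Row 1: (1,1)X 0/1 unhappy · (1,3)O 2/4 ok · (1,4)X 2/5 ok · (1,5)X 4/5 ok · (1,6)X 3/4 ok · (1,7)X 2/2 ok
Row 2: (2,2)O 3/6 ok · (2,3)O 3/6 ok · (2,4)X 4/7 ok · (2,5)O 1/7 unhappy · (2,6)X 5/7 ok
Row 3: (3,1)X 2/4 ok · (3,2)O 2/6 ok · (3,3)X 2/6 ok · (3,5)X 2/7 ok · (3,6)O 3/7 ok · (3,7)X 2/4 ok
Row 4: (4,1)X 4/5 ok · (4,2)X 5/6 ok · (4,4)O 1/5 unhappy · (4,5)O 3/6 ok · (4,6)O 2/7 ok · (4,7)X 2/4 ok
Row 5: (5,1)X 4/4 ok · (5,2)X 5/5 ok · (5,4)X 2/5 ok · (5,5)X 1/6 unhappy · (5,7)X 2/4 ok
Row 6: (6,2)X 5/5 ok · (6,3)X 4/4 ok · (6,5)O 2/5 ok · (6,6)O 3/7 ok · (6,7)X 2/4 ok
Row 7: (7,1)X 1/1 ok · (7,3)X 2/2 ok · (7,5)O 2/3 ok · (7,6)X 1/5 unhappy · (7,7)O 1/3 ok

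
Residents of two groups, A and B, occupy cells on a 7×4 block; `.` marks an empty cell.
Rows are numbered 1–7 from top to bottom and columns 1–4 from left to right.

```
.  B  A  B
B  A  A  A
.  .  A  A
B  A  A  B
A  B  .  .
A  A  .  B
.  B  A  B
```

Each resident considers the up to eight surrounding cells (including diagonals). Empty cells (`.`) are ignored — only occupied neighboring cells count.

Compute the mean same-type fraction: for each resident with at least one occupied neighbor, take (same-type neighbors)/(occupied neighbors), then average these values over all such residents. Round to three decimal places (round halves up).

0.465

(1,2)B 1/4
(1,3)A 3/5
(1,4)B 0/3
(2,1)B 1/2
(2,2)A 3/5
(2,3)A 5/7
(2,4)A 4/5
(3,3)A 6/7
(3,4)A 4/5
(4,1)B 1/3
(4,2)A 3/5
(4,3)A 3/5
(4,4)B 0/3
(5,1)A 3/5
(5,2)B 1/6
(6,1)A 2/4
(6,2)A 3/5
(6,4)B 1/2
(7,2)B 0/3
(7,3)A 1/4
(7,4)B 1/2
Sum over 21 residents: 1/4 + 3/5 + 0/3 + 1/2 + 3/5 + 5/7 + 4/5 + 6/7 + 4/5 + 1/3 + 3/5 + 3/5 + 0/3 + 3/5 + 1/6 + 2/4 + 3/5 + 1/2 + 0/3 + 1/4 + 1/2 = 342/35; mean = 342/35 ÷ 21 = 114/245 = 0.465306… → 0.465.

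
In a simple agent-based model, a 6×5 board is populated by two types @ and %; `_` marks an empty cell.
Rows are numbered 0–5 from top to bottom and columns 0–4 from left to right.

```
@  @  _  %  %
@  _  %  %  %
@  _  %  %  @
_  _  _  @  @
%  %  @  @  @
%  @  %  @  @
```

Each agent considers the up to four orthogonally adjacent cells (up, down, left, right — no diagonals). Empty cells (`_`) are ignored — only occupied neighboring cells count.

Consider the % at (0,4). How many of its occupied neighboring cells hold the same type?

2

Occupied neighbors of (0,4): (1,4)=%, (0,3)=%.
Same type (%): 2 of 2.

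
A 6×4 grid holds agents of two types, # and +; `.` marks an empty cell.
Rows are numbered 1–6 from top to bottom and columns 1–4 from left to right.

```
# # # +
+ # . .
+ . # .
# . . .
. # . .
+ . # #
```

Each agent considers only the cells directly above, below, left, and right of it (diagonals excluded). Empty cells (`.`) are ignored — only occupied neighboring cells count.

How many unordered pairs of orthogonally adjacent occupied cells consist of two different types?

4

Scan each occupied cell's neighbors to the right and below so each pair is counted once.
Row 1: #(1,1)–#(1,2)= #(1,1)–+(2,1)≠ #(1,2)–#(1,3)= #(1,2)–#(2,2)= #(1,3)–+(1,4)≠  → 2/5 unlike.
Row 2: +(2,1)–#(2,2)≠ +(2,1)–+(3,1)=  → 1/2 unlike.
Row 3: +(3,1)–#(4,1)≠  → 1/1 unlike.
Row 6: #(6,3)–#(6,4)=  → 0/1 unlike.
Total adjacent occupied pairs: 9; unlike-type pairs: 4.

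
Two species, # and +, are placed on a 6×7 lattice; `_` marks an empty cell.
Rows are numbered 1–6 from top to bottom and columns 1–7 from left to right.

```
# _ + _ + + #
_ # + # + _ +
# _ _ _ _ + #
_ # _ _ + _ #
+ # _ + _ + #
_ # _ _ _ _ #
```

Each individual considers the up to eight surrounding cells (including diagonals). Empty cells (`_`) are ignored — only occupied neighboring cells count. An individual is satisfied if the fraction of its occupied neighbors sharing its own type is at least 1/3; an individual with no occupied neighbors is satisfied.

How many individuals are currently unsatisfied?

4

Row 1: (1,1)# 1/1 ok · (1,3)+ 1/3 ok · (1,5)+ 2/3 ok · (1,6)+ 3/4 ok · (1,7)# 0/2 unhappy
Row 2: (2,2)# 2/4 ok · (2,3)+ 1/3 ok · (2,4)# 0/4 unhappy · (2,5)+ 3/4 ok · (2,7)+ 2/4 ok
Row 3: (3,1)# 2/2 ok · (3,6)+ 3/5 ok · (3,7)# 1/3 ok
Row 4: (4,2)# 2/3 ok · (4,5)+ 3/3 ok · (4,7)# 2/4 ok
Row 5: (5,1)+ 0/3 unhappy · (5,2)# 2/3 ok · (5,4)+ 1/1 ok · (5,6)+ 1/4 unhappy · (5,7)# 2/3 ok
Row 6: (6,2)# 1/2 ok · (6,7)# 1/2 ok
Unsatisfied: (1,7), (2,4), (5,1), (5,6) — 4 in total.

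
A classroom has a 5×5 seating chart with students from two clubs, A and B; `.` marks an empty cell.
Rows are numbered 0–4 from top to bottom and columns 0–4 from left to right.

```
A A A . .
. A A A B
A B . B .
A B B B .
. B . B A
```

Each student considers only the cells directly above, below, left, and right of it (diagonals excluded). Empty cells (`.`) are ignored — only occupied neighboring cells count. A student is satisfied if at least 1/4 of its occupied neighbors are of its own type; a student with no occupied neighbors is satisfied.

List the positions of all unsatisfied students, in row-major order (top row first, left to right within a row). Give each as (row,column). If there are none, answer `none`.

Row 0: (0,0)A 1/1 ✓ · (0,1)A 3/3 ✓ · (0,2)A 2/2 ✓
Row 1: (1,1)A 2/3 ✓ · (1,2)A 3/3 ✓ · (1,3)A 1/3 ✓ · (1,4)B 0/1 ✗
Row 2: (2,0)A 1/2 ✓ · (2,1)B 1/3 ✓ · (2,3)B 1/2 ✓
Row 3: (3,0)A 1/2 ✓ · (3,1)B 3/4 ✓ · (3,2)B 2/2 ✓ · (3,3)B 3/3 ✓
Row 4: (4,1)B 1/1 ✓ · (4,3)B 1/2 ✓ · (4,4)A 0/1 ✗

(1,4), (4,4)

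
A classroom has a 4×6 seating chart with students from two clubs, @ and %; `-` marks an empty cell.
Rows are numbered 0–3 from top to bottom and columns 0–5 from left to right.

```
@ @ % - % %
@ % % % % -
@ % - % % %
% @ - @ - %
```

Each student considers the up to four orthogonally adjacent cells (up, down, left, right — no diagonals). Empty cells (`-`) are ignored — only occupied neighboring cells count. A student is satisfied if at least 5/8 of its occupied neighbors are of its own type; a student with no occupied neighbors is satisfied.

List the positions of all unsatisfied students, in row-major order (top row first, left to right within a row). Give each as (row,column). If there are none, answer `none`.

(0,0)@ 2/2 ✓
(0,1)@ 1/3 ✗
(0,2)% 1/2 ✗
(0,4)% 2/2 ✓
(0,5)% 1/1 ✓
(1,0)@ 2/3 ✓
(1,1)% 2/4 ✗
(1,2)% 3/3 ✓
(1,3)% 3/3 ✓
(1,4)% 3/3 ✓
(2,0)@ 1/3 ✗
(2,1)% 1/3 ✗
(2,3)% 2/3 ✓
(2,4)% 3/3 ✓
(2,5)% 2/2 ✓
(3,0)% 0/2 ✗
(3,1)@ 0/2 ✗
(3,3)@ 0/1 ✗
(3,5)% 1/1 ✓

(0,1), (0,2), (1,1), (2,0), (2,1), (3,0), (3,1), (3,3)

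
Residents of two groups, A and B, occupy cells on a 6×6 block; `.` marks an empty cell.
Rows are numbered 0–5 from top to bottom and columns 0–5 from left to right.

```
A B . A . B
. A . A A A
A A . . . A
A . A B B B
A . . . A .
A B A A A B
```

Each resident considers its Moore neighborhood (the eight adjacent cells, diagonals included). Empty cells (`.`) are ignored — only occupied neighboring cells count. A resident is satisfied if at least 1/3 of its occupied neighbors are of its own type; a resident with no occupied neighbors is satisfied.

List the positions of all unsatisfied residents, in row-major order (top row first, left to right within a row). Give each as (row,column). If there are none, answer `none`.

(0,1), (0,5), (5,1), (5,5)

Row 0: (0,0)A 1/2 satisfied · (0,1)B 0/2 not · (0,3)A 2/2 satisfied · (0,5)B 0/2 not
Row 1: (1,1)A 3/4 satisfied · (1,3)A 2/2 satisfied · (1,4)A 4/5 satisfied · (1,5)A 2/3 satisfied
Row 2: (2,0)A 3/3 satisfied · (2,1)A 4/4 satisfied · (2,5)A 2/4 satisfied
Row 3: (3,0)A 3/3 satisfied · (3,2)A 1/2 satisfied · (3,3)B 1/3 satisfied · (3,4)B 2/4 satisfied · (3,5)B 1/3 satisfied
Row 4: (4,0)A 2/3 satisfied · (4,4)A 2/6 satisfied
Row 5: (5,0)A 1/2 satisfied · (5,1)B 0/3 not · (5,2)A 1/2 satisfied · (5,3)A 3/3 satisfied · (5,4)A 2/3 satisfied · (5,5)B 0/2 not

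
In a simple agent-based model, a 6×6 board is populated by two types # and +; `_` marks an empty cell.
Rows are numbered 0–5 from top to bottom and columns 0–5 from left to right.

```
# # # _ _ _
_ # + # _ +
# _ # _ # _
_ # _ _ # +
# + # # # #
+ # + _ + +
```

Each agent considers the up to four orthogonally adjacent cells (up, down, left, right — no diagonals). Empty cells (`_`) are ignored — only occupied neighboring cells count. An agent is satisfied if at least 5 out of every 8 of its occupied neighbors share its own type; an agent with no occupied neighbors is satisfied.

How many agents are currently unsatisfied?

Row 0: (0,0)# 1/1 satisfied · (0,1)# 3/3 satisfied · (0,2)# 1/2 not
Row 1: (1,1)# 1/2 not · (1,2)+ 0/4 not · (1,3)# 0/1 not · (1,5)+ 0/0 satisfied
Row 2: (2,0)# 0/0 satisfied · (2,2)# 0/1 not · (2,4)# 1/1 satisfied
Row 3: (3,1)# 0/1 not · (3,4)# 2/3 satisfied · (3,5)+ 0/2 not
Row 4: (4,0)# 0/2 not · (4,1)+ 0/4 not · (4,2)# 1/3 not · (4,3)# 2/2 satisfied · (4,4)# 3/4 satisfied · (4,5)# 1/3 not
Row 5: (5,0)+ 0/2 not · (5,1)# 0/3 not · (5,2)+ 0/2 not · (5,4)+ 1/2 not · (5,5)+ 1/2 not
Unsatisfied: (0,2), (1,1), (1,2), (1,3), (2,2), (3,1), (3,5), (4,0), (4,1), (4,2), (4,5), (5,0), (5,1), (5,2), (5,4), (5,5) — 16 in total.

16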